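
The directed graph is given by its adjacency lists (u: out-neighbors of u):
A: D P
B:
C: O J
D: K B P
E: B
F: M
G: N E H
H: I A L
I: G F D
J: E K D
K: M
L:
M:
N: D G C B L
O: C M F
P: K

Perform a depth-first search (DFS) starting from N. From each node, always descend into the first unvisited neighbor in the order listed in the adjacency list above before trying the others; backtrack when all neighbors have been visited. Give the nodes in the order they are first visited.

N, D, K, M, B, P, G, E, H, I, F, A, L, C, O, J

Visit N
N → D
D → K
K → M
D → B
D → P
N → G
G → E
G → H
H → I
I → F
H → A
H → L
N → C
C → O
C → J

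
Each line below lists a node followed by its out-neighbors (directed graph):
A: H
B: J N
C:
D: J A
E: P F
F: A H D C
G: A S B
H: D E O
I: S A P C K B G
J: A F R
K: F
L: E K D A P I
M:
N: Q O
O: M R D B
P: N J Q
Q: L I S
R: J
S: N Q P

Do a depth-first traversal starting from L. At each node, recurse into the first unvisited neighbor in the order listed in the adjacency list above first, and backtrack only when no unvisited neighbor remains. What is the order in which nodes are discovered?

L -> E -> P -> N -> Q -> I -> S -> A -> H -> D -> J -> F -> C -> R -> O -> M -> B -> K -> G

Visit L
L → E
E → P
P → N
N → Q
Q → I
I → S
I → A
A → H
H → D
D → J
J → F
F → C
J → R
H → O
O → M
O → B
I → K
I → G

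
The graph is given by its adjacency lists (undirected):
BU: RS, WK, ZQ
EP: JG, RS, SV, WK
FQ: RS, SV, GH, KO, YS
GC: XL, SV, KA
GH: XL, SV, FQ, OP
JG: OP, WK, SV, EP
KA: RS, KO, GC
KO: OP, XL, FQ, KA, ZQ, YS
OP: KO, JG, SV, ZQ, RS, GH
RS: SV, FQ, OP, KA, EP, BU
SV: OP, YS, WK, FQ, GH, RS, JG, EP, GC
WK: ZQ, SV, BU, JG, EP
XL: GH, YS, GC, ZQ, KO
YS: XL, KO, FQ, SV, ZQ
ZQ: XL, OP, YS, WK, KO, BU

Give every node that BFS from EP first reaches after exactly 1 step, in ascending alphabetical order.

Level 0: EP
Level 1: JG, RS, SV, WK
Level 2: BU, FQ, GC, GH, KA, OP, YS, ZQ
Level 3: KO, XL

JG, RS, SV, WK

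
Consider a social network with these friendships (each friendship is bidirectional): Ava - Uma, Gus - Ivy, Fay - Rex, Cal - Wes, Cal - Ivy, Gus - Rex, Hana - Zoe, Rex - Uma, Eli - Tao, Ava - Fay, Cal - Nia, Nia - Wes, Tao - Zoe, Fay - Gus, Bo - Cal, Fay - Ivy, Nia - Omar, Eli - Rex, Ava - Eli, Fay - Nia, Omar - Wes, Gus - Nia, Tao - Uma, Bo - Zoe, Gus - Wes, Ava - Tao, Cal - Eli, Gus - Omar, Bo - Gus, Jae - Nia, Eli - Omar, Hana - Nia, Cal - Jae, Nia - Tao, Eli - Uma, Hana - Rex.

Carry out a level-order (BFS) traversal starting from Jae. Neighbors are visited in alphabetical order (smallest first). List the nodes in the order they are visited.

Visit Jae; enqueue Cal, Nia → queue [Cal, Nia]
Visit Cal; enqueue Bo, Eli, Ivy, Wes → queue [Nia, Bo, Eli, Ivy, Wes]
Visit Nia; enqueue Fay, Gus, Hana, Omar, Tao → queue [Bo, Eli, Ivy, Wes, Fay, Gus, Hana, Omar, Tao]
Visit Bo; enqueue Zoe → queue [Eli, Ivy, Wes, Fay, Gus, Hana, Omar, Tao, Zoe]
Visit Eli; enqueue Ava, Rex, Uma → queue [Ivy, Wes, Fay, Gus, Hana, Omar, Tao, Zoe, Ava, Rex, Uma]
Visit Ivy → queue [Wes, Fay, Gus, Hana, Omar, Tao, Zoe, Ava, Rex, Uma]
Visit Wes → queue [Fay, Gus, Hana, Omar, Tao, Zoe, Ava, Rex, Uma]
Visit Fay → queue [Gus, Hana, Omar, Tao, Zoe, Ava, Rex, Uma]
Visit Gus → queue [Hana, Omar, Tao, Zoe, Ava, Rex, Uma]
Visit Hana → queue [Omar, Tao, Zoe, Ava, Rex, Uma]
Visit Omar → queue [Tao, Zoe, Ava, Rex, Uma]
Visit Tao → queue [Zoe, Ava, Rex, Uma]
Visit Zoe → queue [Ava, Rex, Uma]
Visit Ava → queue [Rex, Uma]
Visit Rex → queue [Uma]
Visit Uma → queue []

Jae -> Cal -> Nia -> Bo -> Eli -> Ivy -> Wes -> Fay -> Gus -> Hana -> Omar -> Tao -> Zoe -> Ava -> Rex -> Uma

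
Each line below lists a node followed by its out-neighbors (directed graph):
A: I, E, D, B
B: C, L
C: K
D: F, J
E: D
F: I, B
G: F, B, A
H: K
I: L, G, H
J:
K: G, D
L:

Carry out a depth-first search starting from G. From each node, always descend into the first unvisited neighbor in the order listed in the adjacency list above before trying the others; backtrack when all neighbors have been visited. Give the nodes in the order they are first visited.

G F I L H K D J B C A E

Visit G
G → F
F → I
I → L
I → H
H → K
K → D
D → J
F → B
B → C
G → A
A → E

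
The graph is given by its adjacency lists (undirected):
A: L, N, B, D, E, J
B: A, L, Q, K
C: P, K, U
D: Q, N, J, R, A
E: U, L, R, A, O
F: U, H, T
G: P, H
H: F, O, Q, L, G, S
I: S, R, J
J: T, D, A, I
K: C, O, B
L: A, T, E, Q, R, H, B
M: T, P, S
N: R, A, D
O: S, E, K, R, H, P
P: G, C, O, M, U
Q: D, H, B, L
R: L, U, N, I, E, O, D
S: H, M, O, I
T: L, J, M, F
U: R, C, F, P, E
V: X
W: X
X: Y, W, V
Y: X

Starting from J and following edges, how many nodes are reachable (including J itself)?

BFS from J visits: J, T, D, A, I, L, M, F, Q, N, R, B, E, S, H, P, U, O, K, G, C
Reachable nodes: 21 of 25 total.

21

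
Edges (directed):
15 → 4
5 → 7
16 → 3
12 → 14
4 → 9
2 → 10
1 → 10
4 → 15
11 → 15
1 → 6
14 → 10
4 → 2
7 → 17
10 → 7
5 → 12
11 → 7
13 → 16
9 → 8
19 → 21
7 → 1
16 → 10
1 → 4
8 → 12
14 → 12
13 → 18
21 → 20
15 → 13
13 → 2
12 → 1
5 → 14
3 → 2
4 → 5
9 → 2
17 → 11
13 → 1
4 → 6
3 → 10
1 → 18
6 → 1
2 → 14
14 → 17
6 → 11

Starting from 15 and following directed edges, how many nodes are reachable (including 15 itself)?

BFS from 15 visits: 15, 4, 13, 2, 5, 6, 9, 1, 16, 18, 10, 14, 7, 12, 11, 8, 3, 17
Reachable nodes: 18 of 21 total.

18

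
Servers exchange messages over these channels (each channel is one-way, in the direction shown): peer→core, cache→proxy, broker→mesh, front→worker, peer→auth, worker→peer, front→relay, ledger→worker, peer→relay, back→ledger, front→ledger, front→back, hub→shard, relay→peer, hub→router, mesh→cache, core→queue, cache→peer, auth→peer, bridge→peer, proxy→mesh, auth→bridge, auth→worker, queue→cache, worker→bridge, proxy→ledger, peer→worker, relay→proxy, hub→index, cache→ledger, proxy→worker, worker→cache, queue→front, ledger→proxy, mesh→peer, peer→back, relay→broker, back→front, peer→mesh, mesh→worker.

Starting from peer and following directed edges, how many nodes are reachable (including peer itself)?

BFS from peer visits: peer, worker, relay, mesh, core, back, auth, cache, bridge, proxy, broker, queue, ledger, front
Reachable nodes: 14 of 18 total.

14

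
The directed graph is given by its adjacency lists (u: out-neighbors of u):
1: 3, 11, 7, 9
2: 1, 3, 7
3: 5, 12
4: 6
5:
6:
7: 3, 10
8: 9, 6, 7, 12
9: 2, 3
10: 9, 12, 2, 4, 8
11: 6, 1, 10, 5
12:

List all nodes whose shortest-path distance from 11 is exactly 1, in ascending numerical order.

Level 0: 11
Level 1: 1, 5, 6, 10
Level 2: 2, 3, 4, 7, 8, 9, 12

1, 5, 6, 10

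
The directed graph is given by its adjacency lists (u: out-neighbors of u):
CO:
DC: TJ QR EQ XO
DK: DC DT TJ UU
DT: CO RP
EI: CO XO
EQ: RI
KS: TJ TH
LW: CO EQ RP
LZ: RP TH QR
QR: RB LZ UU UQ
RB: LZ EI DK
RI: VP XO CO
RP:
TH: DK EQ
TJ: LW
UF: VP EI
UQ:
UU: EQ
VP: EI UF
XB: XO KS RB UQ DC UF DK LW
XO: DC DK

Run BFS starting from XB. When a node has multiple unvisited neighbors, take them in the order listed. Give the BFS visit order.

Visit XB; enqueue XO, KS, RB, UQ, DC, UF, DK, LW → queue [XO, KS, RB, UQ, DC, UF, DK, LW]
Visit XO → queue [KS, RB, UQ, DC, UF, DK, LW]
Visit KS; enqueue TJ, TH → queue [RB, UQ, DC, UF, DK, LW, TJ, TH]
Visit RB; enqueue LZ, EI → queue [UQ, DC, UF, DK, LW, TJ, TH, LZ, EI]
Visit UQ → queue [DC, UF, DK, LW, TJ, TH, LZ, EI]
Visit DC; enqueue QR, EQ → queue [UF, DK, LW, TJ, TH, LZ, EI, QR, EQ]
Visit UF; enqueue VP → queue [DK, LW, TJ, TH, LZ, EI, QR, EQ, VP]
Visit DK; enqueue DT, UU → queue [LW, TJ, TH, LZ, EI, QR, EQ, VP, DT, UU]
Visit LW; enqueue CO, RP → queue [TJ, TH, LZ, EI, QR, EQ, VP, DT, UU, CO, RP]
Visit TJ → queue [TH, LZ, EI, QR, EQ, VP, DT, UU, CO, RP]
Visit TH → queue [LZ, EI, QR, EQ, VP, DT, UU, CO, RP]
Visit LZ → queue [EI, QR, EQ, VP, DT, UU, CO, RP]
Visit EI → queue [QR, EQ, VP, DT, UU, CO, RP]
Visit QR → queue [EQ, VP, DT, UU, CO, RP]
Visit EQ; enqueue RI → queue [VP, DT, UU, CO, RP, RI]
Visit VP → queue [DT, UU, CO, RP, RI]
Visit DT → queue [UU, CO, RP, RI]
Visit UU → queue [CO, RP, RI]
Visit CO → queue [RP, RI]
Visit RP → queue [RI]
Visit RI → queue []

XB XO KS RB UQ DC UF DK LW TJ TH LZ EI QR EQ VP DT UU CO RP RI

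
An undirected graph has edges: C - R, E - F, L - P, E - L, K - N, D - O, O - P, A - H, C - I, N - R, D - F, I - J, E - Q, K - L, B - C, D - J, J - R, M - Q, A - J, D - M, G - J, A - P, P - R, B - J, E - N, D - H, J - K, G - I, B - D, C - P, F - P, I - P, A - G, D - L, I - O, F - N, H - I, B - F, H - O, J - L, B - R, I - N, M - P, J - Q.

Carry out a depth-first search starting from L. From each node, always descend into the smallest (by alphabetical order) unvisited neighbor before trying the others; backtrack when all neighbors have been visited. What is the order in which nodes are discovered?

L → D → B → C → I → G → A → H → O → P → F → E → N → K → J → Q → M → R

Visit L
L → D
D → B
B → C
C → I
I → G
G → A
A → H
H → O
O → P
P → F
F → E
E → N
N → K
K → J
J → Q
Q → M
J → R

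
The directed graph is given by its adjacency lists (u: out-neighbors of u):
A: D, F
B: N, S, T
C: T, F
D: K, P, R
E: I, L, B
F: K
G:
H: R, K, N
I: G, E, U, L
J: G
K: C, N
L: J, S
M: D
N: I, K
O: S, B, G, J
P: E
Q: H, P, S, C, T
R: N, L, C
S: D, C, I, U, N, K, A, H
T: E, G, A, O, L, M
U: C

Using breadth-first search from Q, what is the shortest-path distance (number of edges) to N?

2

Level 0: Q
Level 1: C, H, P, S, T
Level 2: A, D, E, F, G, I, K, L, M, N, O, R, U
Level 3: B, J
N first appears at level 2.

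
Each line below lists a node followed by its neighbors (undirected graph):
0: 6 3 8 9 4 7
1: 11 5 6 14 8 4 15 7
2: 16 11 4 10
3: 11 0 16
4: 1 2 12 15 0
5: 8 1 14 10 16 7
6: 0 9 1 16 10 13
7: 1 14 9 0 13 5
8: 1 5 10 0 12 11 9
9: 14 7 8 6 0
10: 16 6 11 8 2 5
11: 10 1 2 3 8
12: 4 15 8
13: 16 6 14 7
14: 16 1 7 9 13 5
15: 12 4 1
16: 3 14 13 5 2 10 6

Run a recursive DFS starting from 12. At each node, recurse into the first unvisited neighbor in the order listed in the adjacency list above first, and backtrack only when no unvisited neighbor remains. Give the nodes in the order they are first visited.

Visit 12
12 → 4
4 → 1
1 → 11
11 → 10
10 → 16
16 → 3
3 → 0
0 → 6
6 → 9
9 → 14
14 → 7
7 → 13
7 → 5
5 → 8
16 → 2
1 → 15

12 → 4 → 1 → 11 → 10 → 16 → 3 → 0 → 6 → 9 → 14 → 7 → 13 → 5 → 8 → 2 → 15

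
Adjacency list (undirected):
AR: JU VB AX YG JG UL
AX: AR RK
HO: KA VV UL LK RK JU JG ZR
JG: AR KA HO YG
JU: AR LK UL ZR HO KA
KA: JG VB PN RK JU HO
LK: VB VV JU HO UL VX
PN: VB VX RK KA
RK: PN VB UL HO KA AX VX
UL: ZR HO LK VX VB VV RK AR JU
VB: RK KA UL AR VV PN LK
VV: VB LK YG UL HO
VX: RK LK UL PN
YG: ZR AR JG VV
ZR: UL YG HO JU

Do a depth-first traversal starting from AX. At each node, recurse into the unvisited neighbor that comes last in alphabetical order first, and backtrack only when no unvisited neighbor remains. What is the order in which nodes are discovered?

Visit AX
AX → RK
RK → VX
VX → UL
UL → ZR
ZR → YG
YG → VV
VV → VB
VB → PN
PN → KA
KA → JU
JU → LK
LK → HO
HO → JG
JG → AR

AX → RK → VX → UL → ZR → YG → VV → VB → PN → KA → JU → LK → HO → JG → AR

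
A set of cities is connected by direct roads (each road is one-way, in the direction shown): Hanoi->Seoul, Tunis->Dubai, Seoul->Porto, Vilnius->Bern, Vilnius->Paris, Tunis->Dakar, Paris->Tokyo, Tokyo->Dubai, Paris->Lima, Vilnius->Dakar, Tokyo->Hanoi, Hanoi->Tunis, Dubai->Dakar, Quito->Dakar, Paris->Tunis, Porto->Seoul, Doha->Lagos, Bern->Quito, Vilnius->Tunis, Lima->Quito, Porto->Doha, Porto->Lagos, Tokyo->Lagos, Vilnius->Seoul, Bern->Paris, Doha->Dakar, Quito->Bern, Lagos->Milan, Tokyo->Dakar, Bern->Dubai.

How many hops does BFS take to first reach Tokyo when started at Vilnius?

2

Level 0: Vilnius
Level 1: Bern, Dakar, Paris, Seoul, Tunis
Level 2: Dubai, Lima, Porto, Quito, Tokyo
Level 3: Doha, Hanoi, Lagos
Level 4: Milan
Tokyo first appears at level 2.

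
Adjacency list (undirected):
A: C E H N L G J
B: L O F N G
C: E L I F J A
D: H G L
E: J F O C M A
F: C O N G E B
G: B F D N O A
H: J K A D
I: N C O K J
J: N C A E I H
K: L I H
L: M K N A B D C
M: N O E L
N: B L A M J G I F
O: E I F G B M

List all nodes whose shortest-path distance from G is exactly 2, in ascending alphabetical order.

Level 0: G
Level 1: A, B, D, F, N, O
Level 2: C, E, H, I, J, L, M
Level 3: K

C, E, H, I, J, L, M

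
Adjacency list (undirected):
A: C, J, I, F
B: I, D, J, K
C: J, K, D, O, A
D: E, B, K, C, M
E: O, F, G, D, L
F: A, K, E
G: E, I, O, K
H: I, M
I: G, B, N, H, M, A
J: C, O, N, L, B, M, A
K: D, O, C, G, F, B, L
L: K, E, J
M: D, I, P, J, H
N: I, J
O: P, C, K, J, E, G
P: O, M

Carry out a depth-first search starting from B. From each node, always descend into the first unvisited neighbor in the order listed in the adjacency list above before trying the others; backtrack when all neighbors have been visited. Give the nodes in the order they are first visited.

B I G E O P M D K C J N L A F H

Visit B
B → I
I → G
G → E
E → O
O → P
P → M
M → D
D → K
K → C
C → J
J → N
J → L
J → A
A → F
M → H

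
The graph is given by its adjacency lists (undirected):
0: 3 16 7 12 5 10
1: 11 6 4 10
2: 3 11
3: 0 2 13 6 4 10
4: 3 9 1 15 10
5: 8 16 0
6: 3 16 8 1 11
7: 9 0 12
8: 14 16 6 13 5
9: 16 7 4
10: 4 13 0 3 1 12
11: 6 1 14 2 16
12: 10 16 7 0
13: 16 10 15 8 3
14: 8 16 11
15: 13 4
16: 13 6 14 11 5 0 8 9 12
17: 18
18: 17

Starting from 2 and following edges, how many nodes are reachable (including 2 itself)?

BFS from 2 visits: 2, 11, 3, 16, 14, 6, 1, 13, 10, 4, 0, 12, 9, 8, 5, 15, 7
Reachable nodes: 17 of 19 total.

17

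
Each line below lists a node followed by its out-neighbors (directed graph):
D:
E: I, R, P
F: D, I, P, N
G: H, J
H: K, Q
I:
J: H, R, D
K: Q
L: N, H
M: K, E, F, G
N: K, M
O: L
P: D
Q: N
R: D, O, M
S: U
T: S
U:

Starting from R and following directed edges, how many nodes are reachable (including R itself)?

15

BFS from R visits: R, D, M, O, E, F, G, K, L, I, P, N, H, J, Q
Reachable nodes: 15 of 18 total.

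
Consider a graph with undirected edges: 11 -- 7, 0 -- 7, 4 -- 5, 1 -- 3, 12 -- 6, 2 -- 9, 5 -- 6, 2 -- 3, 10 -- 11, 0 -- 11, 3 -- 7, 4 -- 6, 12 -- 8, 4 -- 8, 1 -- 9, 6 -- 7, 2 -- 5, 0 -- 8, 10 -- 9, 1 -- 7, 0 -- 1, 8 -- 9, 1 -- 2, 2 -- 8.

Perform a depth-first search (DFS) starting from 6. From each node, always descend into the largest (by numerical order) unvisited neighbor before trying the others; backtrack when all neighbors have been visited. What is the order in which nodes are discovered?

Visit 6
6 → 12
12 → 8
8 → 9
9 → 10
10 → 11
11 → 7
7 → 3
3 → 2
2 → 5
5 → 4
2 → 1
1 → 0

6, 12, 8, 9, 10, 11, 7, 3, 2, 5, 4, 1, 0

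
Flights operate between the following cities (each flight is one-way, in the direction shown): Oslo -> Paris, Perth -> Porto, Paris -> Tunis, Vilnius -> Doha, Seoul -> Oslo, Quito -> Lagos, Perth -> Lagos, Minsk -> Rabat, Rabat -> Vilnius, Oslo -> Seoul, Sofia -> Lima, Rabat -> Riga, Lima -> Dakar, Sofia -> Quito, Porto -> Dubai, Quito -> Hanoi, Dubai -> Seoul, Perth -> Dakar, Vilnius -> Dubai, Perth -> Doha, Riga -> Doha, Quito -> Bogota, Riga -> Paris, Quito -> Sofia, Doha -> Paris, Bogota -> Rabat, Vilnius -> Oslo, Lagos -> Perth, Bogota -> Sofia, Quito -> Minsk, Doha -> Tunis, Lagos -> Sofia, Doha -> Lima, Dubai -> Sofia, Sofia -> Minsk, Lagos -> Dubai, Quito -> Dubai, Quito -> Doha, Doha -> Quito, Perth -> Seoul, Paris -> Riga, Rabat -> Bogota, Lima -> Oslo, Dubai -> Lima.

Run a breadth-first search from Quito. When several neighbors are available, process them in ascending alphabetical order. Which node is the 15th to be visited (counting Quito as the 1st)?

Visit Quito; enqueue Bogota, Doha, Dubai, Hanoi, Lagos, Minsk, Sofia → queue [Bogota, Doha, Dubai, Hanoi, Lagos, Minsk, Sofia]
Visit Bogota; enqueue Rabat → queue [Doha, Dubai, Hanoi, Lagos, Minsk, Sofia, Rabat]
Visit Doha; enqueue Lima, Paris, Tunis → queue [Dubai, Hanoi, Lagos, Minsk, Sofia, Rabat, Lima, Paris, Tunis]
Visit Dubai; enqueue Seoul → queue [Hanoi, Lagos, Minsk, Sofia, Rabat, Lima, Paris, Tunis, Seoul]
Visit Hanoi → queue [Lagos, Minsk, Sofia, Rabat, Lima, Paris, Tunis, Seoul]
Visit Lagos; enqueue Perth → queue [Minsk, Sofia, Rabat, Lima, Paris, Tunis, Seoul, Perth]
Visit Minsk → queue [Sofia, Rabat, Lima, Paris, Tunis, Seoul, Perth]
Visit Sofia → queue [Rabat, Lima, Paris, Tunis, Seoul, Perth]
Visit Rabat; enqueue Riga, Vilnius → queue [Lima, Paris, Tunis, Seoul, Perth, Riga, Vilnius]
Visit Lima; enqueue Dakar, Oslo → queue [Paris, Tunis, Seoul, Perth, Riga, Vilnius, Dakar, Oslo]
Visit Paris → queue [Tunis, Seoul, Perth, Riga, Vilnius, Dakar, Oslo]
Visit Tunis → queue [Seoul, Perth, Riga, Vilnius, Dakar, Oslo]
Visit Seoul → queue [Perth, Riga, Vilnius, Dakar, Oslo]
Visit Perth; enqueue Porto → queue [Riga, Vilnius, Dakar, Oslo, Porto]
Visit Riga → queue [Vilnius, Dakar, Oslo, Porto]
Visit Vilnius → queue [Dakar, Oslo, Porto]
Visit Dakar → queue [Oslo, Porto]
Visit Oslo → queue [Porto]
Visit Porto → queue []

Visit order: Quito, Bogota, Doha, Dubai, Hanoi, Lagos, Minsk, Sofia, Rabat, Lima, Paris, Tunis, Seoul, Perth, Riga, Vilnius, Dakar, Oslo, Porto

Riga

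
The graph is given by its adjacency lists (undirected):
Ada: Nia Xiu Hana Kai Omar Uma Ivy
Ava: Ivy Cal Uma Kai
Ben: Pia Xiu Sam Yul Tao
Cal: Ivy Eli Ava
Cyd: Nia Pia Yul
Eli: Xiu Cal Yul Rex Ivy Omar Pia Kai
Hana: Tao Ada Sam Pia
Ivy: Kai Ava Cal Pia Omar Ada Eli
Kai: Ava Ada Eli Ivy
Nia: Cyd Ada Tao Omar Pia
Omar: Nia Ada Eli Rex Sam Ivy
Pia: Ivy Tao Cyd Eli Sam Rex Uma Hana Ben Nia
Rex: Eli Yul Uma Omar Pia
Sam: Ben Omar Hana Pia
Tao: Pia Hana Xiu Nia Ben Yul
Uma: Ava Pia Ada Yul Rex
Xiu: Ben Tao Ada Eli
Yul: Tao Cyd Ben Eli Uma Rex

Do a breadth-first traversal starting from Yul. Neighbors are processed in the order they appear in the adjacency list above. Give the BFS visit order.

Yul -> Tao -> Cyd -> Ben -> Eli -> Uma -> Rex -> Pia -> Hana -> Xiu -> Nia -> Sam -> Cal -> Ivy -> Omar -> Kai -> Ava -> Ada

Visit Yul; enqueue Tao, Cyd, Ben, Eli, Uma, Rex → queue [Tao, Cyd, Ben, Eli, Uma, Rex]
Visit Tao; enqueue Pia, Hana, Xiu, Nia → queue [Cyd, Ben, Eli, Uma, Rex, Pia, Hana, Xiu, Nia]
Visit Cyd → queue [Ben, Eli, Uma, Rex, Pia, Hana, Xiu, Nia]
Visit Ben; enqueue Sam → queue [Eli, Uma, Rex, Pia, Hana, Xiu, Nia, Sam]
Visit Eli; enqueue Cal, Ivy, Omar, Kai → queue [Uma, Rex, Pia, Hana, Xiu, Nia, Sam, Cal, Ivy, Omar, Kai]
Visit Uma; enqueue Ava, Ada → queue [Rex, Pia, Hana, Xiu, Nia, Sam, Cal, Ivy, Omar, Kai, Ava, Ada]
Visit Rex → queue [Pia, Hana, Xiu, Nia, Sam, Cal, Ivy, Omar, Kai, Ava, Ada]
Visit Pia → queue [Hana, Xiu, Nia, Sam, Cal, Ivy, Omar, Kai, Ava, Ada]
Visit Hana → queue [Xiu, Nia, Sam, Cal, Ivy, Omar, Kai, Ava, Ada]
Visit Xiu → queue [Nia, Sam, Cal, Ivy, Omar, Kai, Ava, Ada]
Visit Nia → queue [Sam, Cal, Ivy, Omar, Kai, Ava, Ada]
Visit Sam → queue [Cal, Ivy, Omar, Kai, Ava, Ada]
Visit Cal → queue [Ivy, Omar, Kai, Ava, Ada]
Visit Ivy → queue [Omar, Kai, Ava, Ada]
Visit Omar → queue [Kai, Ava, Ada]
Visit Kai → queue [Ava, Ada]
Visit Ava → queue [Ada]
Visit Ada → queue []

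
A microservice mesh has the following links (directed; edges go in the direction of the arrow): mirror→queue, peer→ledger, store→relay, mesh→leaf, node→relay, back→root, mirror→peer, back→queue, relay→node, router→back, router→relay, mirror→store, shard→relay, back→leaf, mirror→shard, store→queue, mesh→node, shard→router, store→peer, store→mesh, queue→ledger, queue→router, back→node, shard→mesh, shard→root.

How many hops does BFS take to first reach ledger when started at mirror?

Level 0: mirror
Level 1: peer, queue, shard, store
Level 2: ledger, mesh, relay, root, router
Level 3: back, leaf, node
ledger first appears at level 2.

2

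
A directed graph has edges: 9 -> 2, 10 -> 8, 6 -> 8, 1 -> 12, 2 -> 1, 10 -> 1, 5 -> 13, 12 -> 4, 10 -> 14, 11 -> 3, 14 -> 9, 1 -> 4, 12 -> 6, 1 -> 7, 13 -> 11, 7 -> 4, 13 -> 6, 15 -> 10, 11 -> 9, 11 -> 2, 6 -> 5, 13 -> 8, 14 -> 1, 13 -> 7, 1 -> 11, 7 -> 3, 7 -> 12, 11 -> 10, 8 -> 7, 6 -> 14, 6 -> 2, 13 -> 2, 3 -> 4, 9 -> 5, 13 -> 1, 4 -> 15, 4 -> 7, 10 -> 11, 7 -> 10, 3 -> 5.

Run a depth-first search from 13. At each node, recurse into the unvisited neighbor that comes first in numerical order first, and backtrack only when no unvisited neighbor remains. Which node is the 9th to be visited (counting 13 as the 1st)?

Visit 13
13 → 1
1 → 4
4 → 7
7 → 3
3 → 5
7 → 10
10 → 8
10 → 11
11 → 2
11 → 9
10 → 14
7 → 12
12 → 6
4 → 15

Visit order: 13, 1, 4, 7, 3, 5, 10, 8, 11, 2, 9, 14, 12, 6, 15

11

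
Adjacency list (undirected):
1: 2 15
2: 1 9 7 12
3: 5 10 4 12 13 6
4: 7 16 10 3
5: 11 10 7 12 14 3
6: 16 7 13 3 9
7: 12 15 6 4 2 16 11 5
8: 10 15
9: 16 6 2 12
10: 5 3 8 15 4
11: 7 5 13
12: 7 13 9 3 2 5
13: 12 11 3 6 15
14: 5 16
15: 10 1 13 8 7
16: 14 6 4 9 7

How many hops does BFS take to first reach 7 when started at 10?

2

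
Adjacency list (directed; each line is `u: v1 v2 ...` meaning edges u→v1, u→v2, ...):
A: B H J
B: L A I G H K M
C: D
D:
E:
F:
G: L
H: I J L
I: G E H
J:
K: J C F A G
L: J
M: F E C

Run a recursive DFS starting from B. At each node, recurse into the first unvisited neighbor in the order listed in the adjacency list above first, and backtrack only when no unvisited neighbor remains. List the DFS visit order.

Visit B
B → L
L → J
B → A
A → H
H → I
I → G
I → E
B → K
K → C
C → D
K → F
B → M

B → L → J → A → H → I → G → E → K → C → D → F → M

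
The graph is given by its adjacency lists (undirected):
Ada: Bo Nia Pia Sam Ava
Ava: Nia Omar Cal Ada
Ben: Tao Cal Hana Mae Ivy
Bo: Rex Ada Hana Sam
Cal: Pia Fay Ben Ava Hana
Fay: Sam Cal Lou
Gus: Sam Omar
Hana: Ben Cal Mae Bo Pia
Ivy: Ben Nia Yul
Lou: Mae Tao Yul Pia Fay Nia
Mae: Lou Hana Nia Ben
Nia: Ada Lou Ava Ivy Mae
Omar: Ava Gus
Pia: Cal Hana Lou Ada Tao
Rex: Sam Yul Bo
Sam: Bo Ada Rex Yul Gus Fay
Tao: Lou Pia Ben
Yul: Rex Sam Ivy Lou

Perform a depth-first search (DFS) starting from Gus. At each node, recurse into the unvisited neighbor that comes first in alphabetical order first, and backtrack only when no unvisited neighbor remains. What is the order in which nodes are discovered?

Gus → Omar → Ava → Ada → Bo → Hana → Ben → Cal → Fay → Lou → Mae → Nia → Ivy → Yul → Rex → Sam → Pia → Tao

Visit Gus
Gus → Omar
Omar → Ava
Ava → Ada
Ada → Bo
Bo → Hana
Hana → Ben
Ben → Cal
Cal → Fay
Fay → Lou
Lou → Mae
Mae → Nia
Nia → Ivy
Ivy → Yul
Yul → Rex
Rex → Sam
Lou → Pia
Pia → Tao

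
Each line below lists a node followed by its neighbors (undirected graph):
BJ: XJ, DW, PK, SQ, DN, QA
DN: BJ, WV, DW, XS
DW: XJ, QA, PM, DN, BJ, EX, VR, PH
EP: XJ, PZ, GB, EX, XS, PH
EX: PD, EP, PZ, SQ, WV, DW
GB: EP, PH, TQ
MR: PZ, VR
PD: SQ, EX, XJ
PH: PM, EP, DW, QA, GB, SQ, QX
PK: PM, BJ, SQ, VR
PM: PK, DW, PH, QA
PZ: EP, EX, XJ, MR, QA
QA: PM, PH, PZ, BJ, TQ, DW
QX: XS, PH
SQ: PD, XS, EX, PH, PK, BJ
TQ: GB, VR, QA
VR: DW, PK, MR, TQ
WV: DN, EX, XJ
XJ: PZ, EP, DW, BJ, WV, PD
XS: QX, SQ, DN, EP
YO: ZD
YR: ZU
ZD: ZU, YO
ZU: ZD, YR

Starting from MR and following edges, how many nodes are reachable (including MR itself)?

BFS from MR visits: MR, PZ, VR, EP, EX, QA, XJ, DW, PK, TQ, GB, PH, XS, PD, SQ, WV, BJ, PM, DN, QX
Reachable nodes: 20 of 24 total.

20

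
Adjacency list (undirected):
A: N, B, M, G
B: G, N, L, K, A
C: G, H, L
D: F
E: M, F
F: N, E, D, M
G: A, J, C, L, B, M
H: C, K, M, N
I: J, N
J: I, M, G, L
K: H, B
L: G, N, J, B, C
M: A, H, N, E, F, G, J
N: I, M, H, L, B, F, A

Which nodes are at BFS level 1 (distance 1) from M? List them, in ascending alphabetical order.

A, E, F, G, H, J, N

Level 0: M
Level 1: A, E, F, G, H, J, N
Level 2: B, C, D, I, K, L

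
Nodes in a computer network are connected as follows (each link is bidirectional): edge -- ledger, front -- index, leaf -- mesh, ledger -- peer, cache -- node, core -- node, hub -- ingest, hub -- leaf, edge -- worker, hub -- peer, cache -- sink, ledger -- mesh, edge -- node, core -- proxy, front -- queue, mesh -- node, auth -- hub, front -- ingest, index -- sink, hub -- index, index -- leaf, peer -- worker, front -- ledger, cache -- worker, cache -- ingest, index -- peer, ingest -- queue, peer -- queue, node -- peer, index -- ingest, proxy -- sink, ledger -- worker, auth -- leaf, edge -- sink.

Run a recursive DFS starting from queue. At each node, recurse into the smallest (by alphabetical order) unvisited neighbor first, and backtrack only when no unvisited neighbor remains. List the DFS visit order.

queue, front, index, hub, auth, leaf, mesh, ledger, edge, node, cache, ingest, sink, proxy, core, worker, peer

Visit queue
queue → front
front → index
index → hub
hub → auth
auth → leaf
leaf → mesh
mesh → ledger
ledger → edge
edge → node
node → cache
cache → ingest
cache → sink
sink → proxy
proxy → core
cache → worker
worker → peer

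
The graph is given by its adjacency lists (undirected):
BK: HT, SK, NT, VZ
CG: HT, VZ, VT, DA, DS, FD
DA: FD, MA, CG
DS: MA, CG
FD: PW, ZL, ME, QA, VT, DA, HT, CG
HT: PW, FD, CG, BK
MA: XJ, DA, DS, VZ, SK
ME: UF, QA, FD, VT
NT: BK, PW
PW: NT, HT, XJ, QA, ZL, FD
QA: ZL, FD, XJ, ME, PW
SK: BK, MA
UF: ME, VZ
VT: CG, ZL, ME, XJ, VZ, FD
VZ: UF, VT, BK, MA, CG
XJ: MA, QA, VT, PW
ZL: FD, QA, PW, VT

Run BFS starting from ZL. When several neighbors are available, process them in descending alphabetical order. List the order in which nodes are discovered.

Visit ZL; enqueue VT, QA, PW, FD → queue [VT, QA, PW, FD]
Visit VT; enqueue XJ, VZ, ME, CG → queue [QA, PW, FD, XJ, VZ, ME, CG]
Visit QA → queue [PW, FD, XJ, VZ, ME, CG]
Visit PW; enqueue NT, HT → queue [FD, XJ, VZ, ME, CG, NT, HT]
Visit FD; enqueue DA → queue [XJ, VZ, ME, CG, NT, HT, DA]
Visit XJ; enqueue MA → queue [VZ, ME, CG, NT, HT, DA, MA]
Visit VZ; enqueue UF, BK → queue [ME, CG, NT, HT, DA, MA, UF, BK]
Visit ME → queue [CG, NT, HT, DA, MA, UF, BK]
Visit CG; enqueue DS → queue [NT, HT, DA, MA, UF, BK, DS]
Visit NT → queue [HT, DA, MA, UF, BK, DS]
Visit HT → queue [DA, MA, UF, BK, DS]
Visit DA → queue [MA, UF, BK, DS]
Visit MA; enqueue SK → queue [UF, BK, DS, SK]
Visit UF → queue [BK, DS, SK]
Visit BK → queue [DS, SK]
Visit DS → queue [SK]
Visit SK → queue []

ZL -> VT -> QA -> PW -> FD -> XJ -> VZ -> ME -> CG -> NT -> HT -> DA -> MA -> UF -> BK -> DS -> SK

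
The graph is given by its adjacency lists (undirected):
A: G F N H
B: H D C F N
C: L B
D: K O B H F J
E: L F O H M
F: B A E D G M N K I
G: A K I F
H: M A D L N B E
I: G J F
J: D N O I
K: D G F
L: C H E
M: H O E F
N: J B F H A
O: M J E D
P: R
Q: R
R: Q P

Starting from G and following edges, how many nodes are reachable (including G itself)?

BFS from G visits: G, A, K, I, F, N, H, D, J, B, E, M, L, O, C
Reachable nodes: 15 of 18 total.

15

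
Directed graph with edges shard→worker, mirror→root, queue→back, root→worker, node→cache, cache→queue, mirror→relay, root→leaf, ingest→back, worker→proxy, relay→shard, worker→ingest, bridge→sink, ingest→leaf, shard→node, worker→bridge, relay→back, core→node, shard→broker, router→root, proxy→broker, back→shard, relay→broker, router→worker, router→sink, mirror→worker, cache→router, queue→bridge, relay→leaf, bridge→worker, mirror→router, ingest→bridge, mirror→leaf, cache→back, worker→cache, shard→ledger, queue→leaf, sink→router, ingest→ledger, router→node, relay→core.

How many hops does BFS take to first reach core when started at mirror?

Level 0: mirror
Level 1: leaf, relay, root, router, worker
Level 2: back, bridge, broker, cache, core, ingest, node, proxy, shard, sink
Level 3: ledger, queue
core first appears at level 2.

2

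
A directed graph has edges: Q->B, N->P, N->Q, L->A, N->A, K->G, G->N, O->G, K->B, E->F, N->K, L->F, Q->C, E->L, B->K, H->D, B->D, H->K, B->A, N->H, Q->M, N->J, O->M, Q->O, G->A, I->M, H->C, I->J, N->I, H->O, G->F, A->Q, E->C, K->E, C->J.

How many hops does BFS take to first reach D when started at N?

Level 0: N
Level 1: A, H, I, J, K, P, Q
Level 2: B, C, D, E, G, M, O
Level 3: F, L
D first appears at level 2.

2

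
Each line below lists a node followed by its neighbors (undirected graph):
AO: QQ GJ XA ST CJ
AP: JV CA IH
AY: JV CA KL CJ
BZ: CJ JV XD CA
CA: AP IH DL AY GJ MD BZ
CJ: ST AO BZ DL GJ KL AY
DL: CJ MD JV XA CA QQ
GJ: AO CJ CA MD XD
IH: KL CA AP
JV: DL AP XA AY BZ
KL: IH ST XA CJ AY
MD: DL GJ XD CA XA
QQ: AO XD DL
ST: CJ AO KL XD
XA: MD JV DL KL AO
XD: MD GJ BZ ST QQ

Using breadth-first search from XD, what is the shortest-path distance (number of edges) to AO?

Level 0: XD
Level 1: BZ, GJ, MD, QQ, ST
Level 2: AO, CA, CJ, DL, JV, KL, XA
Level 3: AP, AY, IH
AO first appears at level 2.

2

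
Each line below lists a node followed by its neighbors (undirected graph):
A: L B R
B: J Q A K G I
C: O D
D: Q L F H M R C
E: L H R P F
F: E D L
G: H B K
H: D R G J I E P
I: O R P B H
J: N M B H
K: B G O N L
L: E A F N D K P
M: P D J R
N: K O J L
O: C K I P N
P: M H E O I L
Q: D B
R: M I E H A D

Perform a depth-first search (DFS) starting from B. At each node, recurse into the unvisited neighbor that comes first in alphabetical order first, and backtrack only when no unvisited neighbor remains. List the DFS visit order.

Visit B
B → A
A → L
L → D
D → C
C → O
O → I
I → H
H → E
E → F
E → P
P → M
M → J
J → N
N → K
K → G
M → R
D → Q

B, A, L, D, C, O, I, H, E, F, P, M, J, N, K, G, R, Q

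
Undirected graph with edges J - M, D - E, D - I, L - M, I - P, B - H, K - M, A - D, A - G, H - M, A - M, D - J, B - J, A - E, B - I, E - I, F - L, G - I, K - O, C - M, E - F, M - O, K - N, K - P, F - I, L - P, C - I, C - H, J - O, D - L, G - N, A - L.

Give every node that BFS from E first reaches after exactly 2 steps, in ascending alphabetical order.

Level 0: E
Level 1: A, D, F, I
Level 2: B, C, G, J, L, M, P
Level 3: H, K, N, O

B, C, G, J, L, M, P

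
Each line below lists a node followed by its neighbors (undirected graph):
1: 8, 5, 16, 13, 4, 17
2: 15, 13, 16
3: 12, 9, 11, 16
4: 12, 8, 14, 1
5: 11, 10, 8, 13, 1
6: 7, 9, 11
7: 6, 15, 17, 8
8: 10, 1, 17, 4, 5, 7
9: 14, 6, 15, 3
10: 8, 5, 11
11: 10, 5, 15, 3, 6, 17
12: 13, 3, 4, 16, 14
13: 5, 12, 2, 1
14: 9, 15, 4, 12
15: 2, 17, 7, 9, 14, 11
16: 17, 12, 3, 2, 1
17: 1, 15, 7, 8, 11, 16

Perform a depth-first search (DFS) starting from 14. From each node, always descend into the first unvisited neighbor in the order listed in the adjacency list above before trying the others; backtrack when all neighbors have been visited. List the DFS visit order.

14 -> 9 -> 6 -> 7 -> 15 -> 2 -> 13 -> 5 -> 11 -> 10 -> 8 -> 1 -> 16 -> 17 -> 12 -> 3 -> 4

Visit 14
14 → 9
9 → 6
6 → 7
7 → 15
15 → 2
2 → 13
13 → 5
5 → 11
11 → 10
10 → 8
8 → 1
1 → 16
16 → 17
16 → 12
12 → 3
12 → 4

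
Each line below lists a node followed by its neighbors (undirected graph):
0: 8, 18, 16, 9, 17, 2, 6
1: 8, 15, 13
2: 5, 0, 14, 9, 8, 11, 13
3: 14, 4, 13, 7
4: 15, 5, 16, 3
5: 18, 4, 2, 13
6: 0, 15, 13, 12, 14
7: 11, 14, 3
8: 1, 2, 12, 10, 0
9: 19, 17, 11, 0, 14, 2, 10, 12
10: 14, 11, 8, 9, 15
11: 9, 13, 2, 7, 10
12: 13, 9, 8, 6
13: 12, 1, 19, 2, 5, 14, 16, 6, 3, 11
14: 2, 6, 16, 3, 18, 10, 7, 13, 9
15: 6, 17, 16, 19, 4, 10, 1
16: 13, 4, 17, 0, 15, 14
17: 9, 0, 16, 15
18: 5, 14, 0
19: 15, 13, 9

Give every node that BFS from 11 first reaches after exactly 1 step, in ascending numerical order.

2, 7, 9, 10, 13

Level 0: 11
Level 1: 2, 7, 9, 10, 13
Level 2: 0, 1, 3, 5, 6, 8, 12, 14, 15, 16, 17, 19
Level 3: 4, 18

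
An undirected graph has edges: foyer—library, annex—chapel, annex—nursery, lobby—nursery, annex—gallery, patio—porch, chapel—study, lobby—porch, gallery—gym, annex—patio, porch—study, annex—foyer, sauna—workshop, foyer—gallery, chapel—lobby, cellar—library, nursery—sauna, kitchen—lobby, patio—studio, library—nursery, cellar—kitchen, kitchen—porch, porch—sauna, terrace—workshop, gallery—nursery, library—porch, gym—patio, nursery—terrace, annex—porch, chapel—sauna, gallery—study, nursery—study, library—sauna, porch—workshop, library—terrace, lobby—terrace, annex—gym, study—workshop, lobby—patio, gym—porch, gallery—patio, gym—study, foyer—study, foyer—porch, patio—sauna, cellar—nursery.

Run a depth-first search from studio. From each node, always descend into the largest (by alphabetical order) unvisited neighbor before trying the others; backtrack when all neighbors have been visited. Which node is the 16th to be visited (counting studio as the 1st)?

annex

Visit studio
studio → patio
patio → sauna
sauna → workshop
workshop → terrace
terrace → nursery
nursery → study
study → porch
porch → lobby
lobby → kitchen
kitchen → cellar
cellar → library
library → foyer
foyer → gallery
gallery → gym
gym → annex
annex → chapel

Visit order: studio, patio, sauna, workshop, terrace, nursery, study, porch, lobby, kitchen, cellar, library, foyer, gallery, gym, annex, chapel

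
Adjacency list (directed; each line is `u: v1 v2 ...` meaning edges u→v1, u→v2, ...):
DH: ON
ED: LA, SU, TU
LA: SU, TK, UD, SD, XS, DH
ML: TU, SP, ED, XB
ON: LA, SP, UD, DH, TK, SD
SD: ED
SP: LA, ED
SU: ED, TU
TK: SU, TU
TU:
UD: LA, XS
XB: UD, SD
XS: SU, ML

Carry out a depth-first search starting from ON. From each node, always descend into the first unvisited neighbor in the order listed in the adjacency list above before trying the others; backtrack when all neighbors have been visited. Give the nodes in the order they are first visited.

ON, LA, SU, ED, TU, TK, UD, XS, ML, SP, XB, SD, DH

Visit ON
ON → LA
LA → SU
SU → ED
ED → TU
LA → TK
LA → UD
UD → XS
XS → ML
ML → SP
ML → XB
XB → SD
LA → DH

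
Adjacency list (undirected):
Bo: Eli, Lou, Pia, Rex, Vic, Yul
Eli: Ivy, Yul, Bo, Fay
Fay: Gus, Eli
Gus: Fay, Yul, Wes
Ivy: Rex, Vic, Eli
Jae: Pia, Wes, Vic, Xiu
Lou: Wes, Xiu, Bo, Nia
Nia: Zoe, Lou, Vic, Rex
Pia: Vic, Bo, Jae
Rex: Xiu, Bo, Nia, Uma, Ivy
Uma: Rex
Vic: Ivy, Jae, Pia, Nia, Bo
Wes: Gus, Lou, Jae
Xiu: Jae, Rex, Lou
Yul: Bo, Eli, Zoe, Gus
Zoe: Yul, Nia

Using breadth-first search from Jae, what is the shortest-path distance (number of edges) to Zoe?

Level 0: Jae
Level 1: Pia, Vic, Wes, Xiu
Level 2: Bo, Gus, Ivy, Lou, Nia, Rex
Level 3: Eli, Fay, Uma, Yul, Zoe
Zoe first appears at level 3.

3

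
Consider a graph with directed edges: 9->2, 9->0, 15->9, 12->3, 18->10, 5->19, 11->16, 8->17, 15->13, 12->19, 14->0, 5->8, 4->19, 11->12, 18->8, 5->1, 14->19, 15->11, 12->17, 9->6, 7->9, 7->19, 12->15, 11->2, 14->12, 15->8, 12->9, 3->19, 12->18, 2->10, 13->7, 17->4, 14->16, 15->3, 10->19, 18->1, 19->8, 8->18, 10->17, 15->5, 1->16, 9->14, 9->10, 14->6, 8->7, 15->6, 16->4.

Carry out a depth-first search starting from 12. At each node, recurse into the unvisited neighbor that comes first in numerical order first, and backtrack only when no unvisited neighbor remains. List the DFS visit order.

12 3 19 8 7 9 0 2 10 17 4 6 14 16 18 1 15 5 11 13

Visit 12
12 → 3
3 → 19
19 → 8
8 → 7
7 → 9
9 → 0
9 → 2
2 → 10
10 → 17
17 → 4
9 → 6
9 → 14
14 → 16
8 → 18
18 → 1
12 → 15
15 → 5
15 → 11
15 → 13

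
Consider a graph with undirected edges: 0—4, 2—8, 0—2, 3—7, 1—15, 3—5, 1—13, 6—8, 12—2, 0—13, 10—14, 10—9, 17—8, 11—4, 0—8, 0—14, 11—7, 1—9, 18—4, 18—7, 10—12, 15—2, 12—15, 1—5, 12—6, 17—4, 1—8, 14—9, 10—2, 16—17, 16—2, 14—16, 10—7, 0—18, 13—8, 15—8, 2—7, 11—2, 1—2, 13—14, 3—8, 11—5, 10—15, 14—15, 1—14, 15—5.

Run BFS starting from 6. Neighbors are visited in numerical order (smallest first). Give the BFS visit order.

Visit 6; enqueue 8, 12 → queue [8, 12]
Visit 8; enqueue 0, 1, 2, 3, 13, 15, 17 → queue [12, 0, 1, 2, 3, 13, 15, 17]
Visit 12; enqueue 10 → queue [0, 1, 2, 3, 13, 15, 17, 10]
Visit 0; enqueue 4, 14, 18 → queue [1, 2, 3, 13, 15, 17, 10, 4, 14, 18]
Visit 1; enqueue 5, 9 → queue [2, 3, 13, 15, 17, 10, 4, 14, 18, 5, 9]
Visit 2; enqueue 7, 11, 16 → queue [3, 13, 15, 17, 10, 4, 14, 18, 5, 9, 7, 11, 16]
Visit 3 → queue [13, 15, 17, 10, 4, 14, 18, 5, 9, 7, 11, 16]
Visit 13 → queue [15, 17, 10, 4, 14, 18, 5, 9, 7, 11, 16]
Visit 15 → queue [17, 10, 4, 14, 18, 5, 9, 7, 11, 16]
Visit 17 → queue [10, 4, 14, 18, 5, 9, 7, 11, 16]
Visit 10 → queue [4, 14, 18, 5, 9, 7, 11, 16]
Visit 4 → queue [14, 18, 5, 9, 7, 11, 16]
Visit 14 → queue [18, 5, 9, 7, 11, 16]
Visit 18 → queue [5, 9, 7, 11, 16]
Visit 5 → queue [9, 7, 11, 16]
Visit 9 → queue [7, 11, 16]
Visit 7 → queue [11, 16]
Visit 11 → queue [16]
Visit 16 → queue []

6, 8, 12, 0, 1, 2, 3, 13, 15, 17, 10, 4, 14, 18, 5, 9, 7, 11, 16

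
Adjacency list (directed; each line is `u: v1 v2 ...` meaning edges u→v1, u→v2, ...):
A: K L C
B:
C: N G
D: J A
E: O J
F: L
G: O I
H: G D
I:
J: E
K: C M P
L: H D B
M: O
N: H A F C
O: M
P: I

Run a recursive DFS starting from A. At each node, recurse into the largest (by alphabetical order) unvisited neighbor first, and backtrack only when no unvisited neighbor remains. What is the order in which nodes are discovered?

A, L, H, G, O, M, I, D, J, E, B, K, P, C, N, F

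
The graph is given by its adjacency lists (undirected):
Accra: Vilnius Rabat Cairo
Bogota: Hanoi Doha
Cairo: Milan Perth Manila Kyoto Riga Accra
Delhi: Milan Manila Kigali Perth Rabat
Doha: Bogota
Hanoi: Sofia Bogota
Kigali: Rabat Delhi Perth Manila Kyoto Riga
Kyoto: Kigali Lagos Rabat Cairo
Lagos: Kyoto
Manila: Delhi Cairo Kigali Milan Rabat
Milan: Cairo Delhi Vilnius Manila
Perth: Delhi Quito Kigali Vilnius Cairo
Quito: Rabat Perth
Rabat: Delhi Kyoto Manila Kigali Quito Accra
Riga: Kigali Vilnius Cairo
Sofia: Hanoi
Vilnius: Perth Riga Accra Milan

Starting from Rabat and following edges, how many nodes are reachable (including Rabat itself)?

13

BFS from Rabat visits: Rabat, Delhi, Kyoto, Manila, Kigali, Quito, Accra, Milan, Perth, Lagos, Cairo, Riga, Vilnius
Reachable nodes: 13 of 17 total.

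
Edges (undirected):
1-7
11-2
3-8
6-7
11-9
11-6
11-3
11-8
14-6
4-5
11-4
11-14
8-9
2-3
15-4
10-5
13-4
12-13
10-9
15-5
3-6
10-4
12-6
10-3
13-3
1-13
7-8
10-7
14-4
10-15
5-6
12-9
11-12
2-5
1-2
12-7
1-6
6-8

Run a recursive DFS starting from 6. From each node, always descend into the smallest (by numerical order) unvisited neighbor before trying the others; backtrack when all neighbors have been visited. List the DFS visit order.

6, 1, 2, 3, 8, 7, 10, 4, 5, 15, 11, 9, 12, 13, 14

Visit 6
6 → 1
1 → 2
2 → 3
3 → 8
8 → 7
7 → 10
10 → 4
4 → 5
5 → 15
4 → 11
11 → 9
9 → 12
12 → 13
11 → 14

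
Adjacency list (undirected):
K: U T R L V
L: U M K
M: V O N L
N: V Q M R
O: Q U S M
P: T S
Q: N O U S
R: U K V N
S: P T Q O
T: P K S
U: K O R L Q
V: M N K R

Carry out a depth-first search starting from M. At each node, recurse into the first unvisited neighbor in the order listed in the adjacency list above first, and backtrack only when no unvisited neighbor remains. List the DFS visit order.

Visit M
M → V
V → N
N → Q
Q → O
O → U
U → K
K → T
T → P
P → S
K → R
K → L

M, V, N, Q, O, U, K, T, P, S, R, L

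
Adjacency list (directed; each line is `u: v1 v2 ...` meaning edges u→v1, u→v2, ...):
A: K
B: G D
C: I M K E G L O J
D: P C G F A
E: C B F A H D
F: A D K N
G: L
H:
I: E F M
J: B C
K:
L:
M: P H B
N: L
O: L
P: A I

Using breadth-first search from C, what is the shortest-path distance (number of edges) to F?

Level 0: C
Level 1: E, G, I, J, K, L, M, O
Level 2: A, B, D, F, H, P
Level 3: N
F first appears at level 2.

2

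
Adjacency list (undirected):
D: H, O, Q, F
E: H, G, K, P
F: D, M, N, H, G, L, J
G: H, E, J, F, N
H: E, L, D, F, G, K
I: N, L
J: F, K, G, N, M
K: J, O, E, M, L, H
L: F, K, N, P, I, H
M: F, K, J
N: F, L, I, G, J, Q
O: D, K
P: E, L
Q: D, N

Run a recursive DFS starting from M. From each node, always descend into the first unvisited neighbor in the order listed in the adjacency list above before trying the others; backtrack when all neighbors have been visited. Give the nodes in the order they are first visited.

M → F → D → H → E → G → J → K → O → L → N → I → Q → P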